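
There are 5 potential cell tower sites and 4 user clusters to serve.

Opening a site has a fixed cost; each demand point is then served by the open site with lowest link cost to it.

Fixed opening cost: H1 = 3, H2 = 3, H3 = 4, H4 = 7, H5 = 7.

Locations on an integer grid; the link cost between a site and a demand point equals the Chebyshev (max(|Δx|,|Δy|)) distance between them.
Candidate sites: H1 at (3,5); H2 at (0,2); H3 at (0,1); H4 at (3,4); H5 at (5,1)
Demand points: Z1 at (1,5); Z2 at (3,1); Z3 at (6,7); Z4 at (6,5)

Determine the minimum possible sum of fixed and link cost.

Open {H1}: assign each demand point to its cheapest open site.
  Z1→H1 2, Z2→H1 4, Z3→H1 3, Z4→H1 3
  link cost 12, fixed 3 → total 15.
Compare {H1, H2}: link cost 11 + fixed 6 = 17.
Compare {H4}: link cost 11 + fixed 7 = 18.
Compare {H1, H3}: link cost 11 + fixed 7 = 18.
All other subsets cost ≥ 17. Minimum total cost: 15.

15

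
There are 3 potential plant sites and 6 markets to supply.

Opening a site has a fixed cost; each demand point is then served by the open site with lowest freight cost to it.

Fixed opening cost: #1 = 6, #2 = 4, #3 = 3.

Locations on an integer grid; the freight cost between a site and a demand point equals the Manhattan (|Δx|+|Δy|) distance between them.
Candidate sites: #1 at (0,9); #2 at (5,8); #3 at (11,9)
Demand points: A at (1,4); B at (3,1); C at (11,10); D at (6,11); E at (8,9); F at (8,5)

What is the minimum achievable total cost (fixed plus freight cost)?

38

Open {#2, #3}: assign each demand point to its cheapest open site.
  A→#2 8, B→#2 9, C→#3 1, D→#2 4, E→#3 3, F→#2 6
  freight cost 31, fixed 7 → total 38.
Compare {#1, #2, #3}: freight cost 29 + fixed 13 = 42.
Compare {#2}: freight cost 39 + fixed 4 = 43.
Compare {#1, #3}: freight cost 35 + fixed 9 = 44.
All other subsets cost ≥ 42. Minimum total cost: 38.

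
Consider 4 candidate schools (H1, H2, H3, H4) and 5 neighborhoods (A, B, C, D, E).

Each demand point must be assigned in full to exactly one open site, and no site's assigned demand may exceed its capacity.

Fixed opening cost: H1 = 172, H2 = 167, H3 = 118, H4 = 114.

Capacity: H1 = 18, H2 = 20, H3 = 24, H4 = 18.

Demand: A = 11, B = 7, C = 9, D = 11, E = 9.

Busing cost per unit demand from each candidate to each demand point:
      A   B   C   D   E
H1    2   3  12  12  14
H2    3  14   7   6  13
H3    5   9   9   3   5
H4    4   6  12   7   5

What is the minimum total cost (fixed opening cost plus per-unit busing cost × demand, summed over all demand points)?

Open {H1, H3, H4}; cheapest assignment that respects the capacities:
  H1 (cap 18, load 18): A, B — cost 11×2 + 7×3 = 43
  H3 (cap 24, load 20): C, D — cost 9×9 + 11×3 = 114
  H4 (cap 18, load 9): E — cost 9×5 = 45
  Shipping 202, fixed 404 → total 606.
  Any other capacity-feasible assignment to {H1, H3, H4} ships for at least 202.
Compare {H2, H3, H4}: its best feasible assignment gives total 615.
Compare {H1, H2, H3}: its best feasible assignment gives total 641.
Every other set of open sites that can feasibly serve all demand totals ≥ 615 even under its best assignment. Minimum: 606.

606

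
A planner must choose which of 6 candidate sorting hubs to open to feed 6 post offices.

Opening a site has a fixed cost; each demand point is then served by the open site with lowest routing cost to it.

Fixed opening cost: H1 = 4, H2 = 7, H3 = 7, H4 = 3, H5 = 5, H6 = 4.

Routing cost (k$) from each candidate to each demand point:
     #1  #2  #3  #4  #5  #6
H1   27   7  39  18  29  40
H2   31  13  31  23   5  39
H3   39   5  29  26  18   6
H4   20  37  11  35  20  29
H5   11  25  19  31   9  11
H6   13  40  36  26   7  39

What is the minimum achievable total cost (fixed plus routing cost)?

Open {H1, H3, H4, H6}: assign each demand point to its cheapest open site.
  #1→H6 13, #2→H3 5, #3→H4 11, #4→H1 18, #5→H6 7, #6→H3 6
  routing cost 60, fixed 18 → total 78.
Compare {H1, H4, H5}: routing cost 67 + fixed 12 = 79.
Compare {H1, H3, H4, H5}: routing cost 60 + fixed 19 = 79.
Compare {H1, H4, H5, H6}: routing cost 65 + fixed 16 = 81.
All other subsets cost ≥ 79. Minimum total cost: 78.

78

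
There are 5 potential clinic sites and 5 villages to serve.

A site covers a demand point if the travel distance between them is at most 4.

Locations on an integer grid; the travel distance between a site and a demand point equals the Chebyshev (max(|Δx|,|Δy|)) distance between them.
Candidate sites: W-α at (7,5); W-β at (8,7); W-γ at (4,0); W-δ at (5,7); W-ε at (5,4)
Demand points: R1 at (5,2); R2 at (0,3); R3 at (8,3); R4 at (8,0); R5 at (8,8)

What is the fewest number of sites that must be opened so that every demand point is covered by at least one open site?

2

Coverage sets (demand points within 4 of each site):
  W-α: {R1, R3, R5}
  W-β: {R3, R5}
  W-γ: {R1, R2, R3, R4}
  W-δ: {R3, R5}
  W-ε: {R1, R3, R4, R5}
No single site covers all 5 demand points.
But {W-α, W-γ} covers everything, so the minimum is 2.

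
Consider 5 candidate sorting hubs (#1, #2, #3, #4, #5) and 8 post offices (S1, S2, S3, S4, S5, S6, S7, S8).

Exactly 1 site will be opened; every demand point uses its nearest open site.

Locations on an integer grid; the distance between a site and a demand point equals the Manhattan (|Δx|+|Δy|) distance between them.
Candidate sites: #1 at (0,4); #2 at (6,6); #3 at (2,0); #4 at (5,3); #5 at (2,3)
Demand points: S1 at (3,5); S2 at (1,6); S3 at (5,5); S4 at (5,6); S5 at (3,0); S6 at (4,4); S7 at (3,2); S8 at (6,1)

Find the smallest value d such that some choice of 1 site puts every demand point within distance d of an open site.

Open {#5}.
  Farthest demand point is S4 at distance 6 (to #5); all others are ≤ 6.
With {#4} the worst case is 7.
With {#1} the worst case is 9.
No size-1 selection achieves below 6.

6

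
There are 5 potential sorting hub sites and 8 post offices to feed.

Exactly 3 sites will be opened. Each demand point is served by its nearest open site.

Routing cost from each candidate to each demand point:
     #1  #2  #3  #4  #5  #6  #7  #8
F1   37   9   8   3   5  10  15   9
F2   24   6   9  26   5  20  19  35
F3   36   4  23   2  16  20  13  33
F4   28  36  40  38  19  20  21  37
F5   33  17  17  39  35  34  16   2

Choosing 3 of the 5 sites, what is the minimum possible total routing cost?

Open {F1, F2, F5}.
  #1→F2 24, #2→F2 6, #3→F1 8, #4→F1 3, #5→F1 5, #6→F1 10, #7→F1 15, #8→F5 2  ⇒ total 73.
Compare {F1, F2, F3}: total 75.
Compare {F1, F3, F5}: total 77.
No size-3 selection does better; minimum is 73.

73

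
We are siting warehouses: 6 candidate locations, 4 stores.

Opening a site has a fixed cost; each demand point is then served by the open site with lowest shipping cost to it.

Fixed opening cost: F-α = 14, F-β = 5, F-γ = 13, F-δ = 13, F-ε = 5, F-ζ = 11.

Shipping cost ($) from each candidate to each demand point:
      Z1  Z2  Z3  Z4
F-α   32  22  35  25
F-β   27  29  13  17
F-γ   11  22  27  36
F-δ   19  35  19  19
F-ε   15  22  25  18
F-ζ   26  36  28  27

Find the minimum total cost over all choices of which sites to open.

Open {F-β, F-ε}: assign each demand point to its cheapest open site.
  Z1→F-ε 15, Z2→F-ε 22, Z3→F-β 13, Z4→F-β 17
  shipping cost 67, fixed 10 → total 77.
Compare {F-β, F-γ}: shipping cost 63 + fixed 18 = 81.
Compare {F-ε}: shipping cost 80 + fixed 5 = 85.
Compare {F-β, F-γ, F-ε}: shipping cost 63 + fixed 23 = 86.
All other subsets cost ≥ 81. Minimum total cost: 77.

77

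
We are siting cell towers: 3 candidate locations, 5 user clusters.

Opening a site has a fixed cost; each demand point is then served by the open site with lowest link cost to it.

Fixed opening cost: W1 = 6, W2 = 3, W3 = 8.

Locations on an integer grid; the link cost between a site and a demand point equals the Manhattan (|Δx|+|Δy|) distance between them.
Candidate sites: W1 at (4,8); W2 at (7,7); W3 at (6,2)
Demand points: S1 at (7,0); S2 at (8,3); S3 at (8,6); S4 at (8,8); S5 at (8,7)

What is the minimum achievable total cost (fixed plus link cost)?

20

Open {W2}: assign each demand point to its cheapest open site.
  S1→W2 7, S2→W2 5, S3→W2 2, S4→W2 2, S5→W2 1
  link cost 17, fixed 3 → total 20.
Compare {W2, W3}: link cost 11 + fixed 11 = 22.
Compare {W1, W2}: link cost 17 + fixed 9 = 26.
Compare {W1, W2, W3}: link cost 11 + fixed 17 = 28.
All other subsets cost ≥ 22. Minimum total cost: 20.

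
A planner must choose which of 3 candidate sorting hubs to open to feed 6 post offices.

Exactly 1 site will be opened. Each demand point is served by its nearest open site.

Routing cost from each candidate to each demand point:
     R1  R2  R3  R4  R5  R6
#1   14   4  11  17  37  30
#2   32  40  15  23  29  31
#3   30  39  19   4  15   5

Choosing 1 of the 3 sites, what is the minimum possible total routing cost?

Open {#3}.
  R1→#3 30, R2→#3 39, R3→#3 19, R4→#3 4, R5→#3 15, R6→#3 5  ⇒ total 112.
Compare {#1}: total 113.
Compare {#2}: total 170.

112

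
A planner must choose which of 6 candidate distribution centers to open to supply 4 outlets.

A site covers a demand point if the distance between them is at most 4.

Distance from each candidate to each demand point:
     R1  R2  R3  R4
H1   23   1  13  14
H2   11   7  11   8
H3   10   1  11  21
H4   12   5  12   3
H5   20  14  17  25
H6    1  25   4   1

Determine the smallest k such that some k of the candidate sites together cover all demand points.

2

Coverage sets (demand points within 4 of each site):
  H1: {R2}
  H2: {}
  H3: {R2}
  H4: {R4}
  H5: {}
  H6: {R1, R3, R4}
No single site covers all 4 demand points.
But {H1, H6} covers everything, so the minimum is 2.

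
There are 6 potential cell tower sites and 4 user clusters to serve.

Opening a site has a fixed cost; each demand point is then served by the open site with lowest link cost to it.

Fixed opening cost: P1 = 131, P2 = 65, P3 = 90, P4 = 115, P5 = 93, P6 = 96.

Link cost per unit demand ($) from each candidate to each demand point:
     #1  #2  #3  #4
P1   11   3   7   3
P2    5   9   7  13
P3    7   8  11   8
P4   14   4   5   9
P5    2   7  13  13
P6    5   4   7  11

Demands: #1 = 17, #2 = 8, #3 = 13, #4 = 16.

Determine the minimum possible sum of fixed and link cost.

421

Open {P1, P5}: assign each demand point to its cheapest open site.
  #1→P5 17×2=34, #2→P1 8×3=24, #3→P1 13×7=91, #4→P1 16×3=48
  link cost 197, fixed 224 → total 421.
Compare {P1, P2}: link cost 248 + fixed 196 = 444.
Compare {P1, P6}: link cost 248 + fixed 227 = 475.
Compare {P6}: link cost 384 + fixed 96 = 480.
All other subsets cost ≥ 444. Minimum total cost: 421.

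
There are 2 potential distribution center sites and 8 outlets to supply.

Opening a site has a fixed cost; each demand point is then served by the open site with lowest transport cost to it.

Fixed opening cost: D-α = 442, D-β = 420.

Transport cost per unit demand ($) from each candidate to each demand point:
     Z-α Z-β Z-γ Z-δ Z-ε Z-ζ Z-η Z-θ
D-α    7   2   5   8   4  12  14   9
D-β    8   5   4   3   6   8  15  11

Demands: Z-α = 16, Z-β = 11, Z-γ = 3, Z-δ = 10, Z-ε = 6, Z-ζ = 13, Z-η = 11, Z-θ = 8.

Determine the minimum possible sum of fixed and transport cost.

1038

Open {D-β}: assign each demand point to its cheapest open site.
  Z-α→D-β 16×8=128, Z-β→D-β 11×5=55, Z-γ→D-β 3×4=12, Z-δ→D-β 10×3=30, Z-ε→D-β 6×6=36, Z-ζ→D-β 13×8=104, Z-η→D-β 11×15=165, Z-θ→D-β 8×11=88
  transport cost 618, fixed 420 → total 1038.
Compare {D-α}: transport cost 635 + fixed 442 = 1077.
Compare {D-α, D-β}: transport cost 530 + fixed 862 = 1392.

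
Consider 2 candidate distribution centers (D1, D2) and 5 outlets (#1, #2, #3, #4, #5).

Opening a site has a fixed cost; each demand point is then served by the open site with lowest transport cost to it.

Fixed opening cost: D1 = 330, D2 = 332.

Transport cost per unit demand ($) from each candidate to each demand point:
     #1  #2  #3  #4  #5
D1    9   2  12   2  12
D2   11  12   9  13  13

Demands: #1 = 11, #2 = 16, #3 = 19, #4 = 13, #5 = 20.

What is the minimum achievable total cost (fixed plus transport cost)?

955

Open {D1}: assign each demand point to its cheapest open site.
  #1→D1 11×9=99, #2→D1 16×2=32, #3→D1 19×12=228, #4→D1 13×2=26, #5→D1 20×12=240
  transport cost 625, fixed 330 → total 955.
Compare {D1, D2}: transport cost 568 + fixed 662 = 1230.
Compare {D2}: transport cost 913 + fixed 332 = 1245.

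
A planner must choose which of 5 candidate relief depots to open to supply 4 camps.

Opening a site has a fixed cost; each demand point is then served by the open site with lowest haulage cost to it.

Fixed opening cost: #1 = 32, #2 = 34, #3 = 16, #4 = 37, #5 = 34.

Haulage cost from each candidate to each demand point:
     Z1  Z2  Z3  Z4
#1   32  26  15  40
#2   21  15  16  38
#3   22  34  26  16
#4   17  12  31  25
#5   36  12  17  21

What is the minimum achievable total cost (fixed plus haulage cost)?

Open {#3}: assign each demand point to its cheapest open site.
  Z1→#3 22, Z2→#3 34, Z3→#3 26, Z4→#3 16
  haulage cost 98, fixed 16 → total 114.
Compare {#3, #5}: haulage cost 67 + fixed 50 = 117.
Compare {#2, #3}: haulage cost 68 + fixed 50 = 118.
Compare {#5}: haulage cost 86 + fixed 34 = 120.
All other subsets cost ≥ 117. Minimum total cost: 114.

114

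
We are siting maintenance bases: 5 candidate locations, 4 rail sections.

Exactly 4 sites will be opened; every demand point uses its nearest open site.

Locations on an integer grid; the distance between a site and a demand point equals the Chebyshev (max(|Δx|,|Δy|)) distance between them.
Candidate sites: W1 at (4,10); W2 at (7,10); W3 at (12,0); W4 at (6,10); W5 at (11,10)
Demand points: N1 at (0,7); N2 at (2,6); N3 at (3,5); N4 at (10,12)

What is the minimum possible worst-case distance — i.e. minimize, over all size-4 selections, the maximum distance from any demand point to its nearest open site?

Open {W1, W2, W3, W4}.
  Farthest demand point is N3 at distance 5 (to W1); all others are ≤ 5.
With {W1, W2, W3, W5} the worst case is 5.
With {W1, W2, W4, W5} the worst case is 5.
No size-4 selection achieves below 5.

5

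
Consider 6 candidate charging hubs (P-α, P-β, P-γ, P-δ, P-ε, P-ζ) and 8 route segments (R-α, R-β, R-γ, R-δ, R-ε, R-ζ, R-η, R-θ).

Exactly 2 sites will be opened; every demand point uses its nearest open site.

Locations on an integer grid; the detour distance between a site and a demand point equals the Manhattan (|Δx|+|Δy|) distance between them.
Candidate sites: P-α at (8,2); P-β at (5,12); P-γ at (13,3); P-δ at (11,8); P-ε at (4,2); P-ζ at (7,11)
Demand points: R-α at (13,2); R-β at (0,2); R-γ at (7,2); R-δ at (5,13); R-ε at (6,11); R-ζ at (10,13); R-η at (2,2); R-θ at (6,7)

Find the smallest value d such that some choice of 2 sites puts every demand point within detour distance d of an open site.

8

Open {P-α, P-β}.
  Farthest demand point is R-β at detour distance 8 (to P-α); all others are ≤ 8.
With {P-α, P-ζ} the worst case is 8.
With {P-β, P-ε} the worst case is 9.
No size-2 selection achieves below 8.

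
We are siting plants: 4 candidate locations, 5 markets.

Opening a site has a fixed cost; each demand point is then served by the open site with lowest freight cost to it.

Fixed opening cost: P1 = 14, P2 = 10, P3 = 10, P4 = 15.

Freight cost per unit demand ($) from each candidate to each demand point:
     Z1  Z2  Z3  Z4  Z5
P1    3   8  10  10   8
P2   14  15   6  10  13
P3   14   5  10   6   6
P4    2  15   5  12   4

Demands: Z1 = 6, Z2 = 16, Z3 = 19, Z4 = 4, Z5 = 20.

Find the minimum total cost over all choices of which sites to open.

316

Open {P3, P4}: assign each demand point to its cheapest open site.
  Z1→P4 6×2=12, Z2→P3 16×5=80, Z3→P4 19×5=95, Z4→P3 4×6=24, Z5→P4 20×4=80
  freight cost 291, fixed 25 → total 316.
Compare {P2, P3, P4}: freight cost 291 + fixed 35 = 326.
Compare {P1, P3, P4}: freight cost 291 + fixed 39 = 330.
Compare {P1, P2, P3, P4}: freight cost 291 + fixed 49 = 340.
All other subsets cost ≥ 326. Minimum total cost: 316.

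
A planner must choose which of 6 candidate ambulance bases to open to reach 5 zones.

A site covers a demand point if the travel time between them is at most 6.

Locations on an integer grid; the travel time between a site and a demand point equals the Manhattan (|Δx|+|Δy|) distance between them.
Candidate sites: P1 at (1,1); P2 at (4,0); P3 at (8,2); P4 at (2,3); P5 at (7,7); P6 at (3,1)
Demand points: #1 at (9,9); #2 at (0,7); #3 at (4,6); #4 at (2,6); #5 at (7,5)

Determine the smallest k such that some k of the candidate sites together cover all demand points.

2

Coverage sets (demand points within 6 of each site):
  P1: {#4}
  P2: {#3}
  P3: {#5}
  P4: {#2, #3, #4}
  P5: {#1, #3, #4, #5}
  P6: {#3, #4}
No single site covers all 5 demand points.
But {P4, P5} covers everything, so the minimum is 2.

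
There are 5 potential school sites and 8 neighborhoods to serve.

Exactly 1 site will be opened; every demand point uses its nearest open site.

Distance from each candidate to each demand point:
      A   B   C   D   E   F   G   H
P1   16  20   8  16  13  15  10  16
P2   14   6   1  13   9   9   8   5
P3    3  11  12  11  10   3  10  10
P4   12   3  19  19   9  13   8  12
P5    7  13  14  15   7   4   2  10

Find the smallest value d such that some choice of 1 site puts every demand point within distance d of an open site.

12

Open {P3}.
  Farthest demand point is C at distance 12 (to P3); all others are ≤ 12.
With {P2} the worst case is 14.
With {P5} the worst case is 15.
No size-1 selection achieves below 12.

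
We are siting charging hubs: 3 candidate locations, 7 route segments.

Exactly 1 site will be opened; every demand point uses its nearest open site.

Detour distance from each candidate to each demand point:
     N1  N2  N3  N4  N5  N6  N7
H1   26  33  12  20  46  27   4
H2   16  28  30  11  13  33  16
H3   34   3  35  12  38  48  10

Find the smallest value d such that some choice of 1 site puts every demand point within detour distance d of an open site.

Open {H2}.
  Farthest demand point is N6 at detour distance 33 (to H2); all others are ≤ 33.
With {H1} the worst case is 46.
With {H3} the worst case is 48.
No size-1 selection achieves below 33.

33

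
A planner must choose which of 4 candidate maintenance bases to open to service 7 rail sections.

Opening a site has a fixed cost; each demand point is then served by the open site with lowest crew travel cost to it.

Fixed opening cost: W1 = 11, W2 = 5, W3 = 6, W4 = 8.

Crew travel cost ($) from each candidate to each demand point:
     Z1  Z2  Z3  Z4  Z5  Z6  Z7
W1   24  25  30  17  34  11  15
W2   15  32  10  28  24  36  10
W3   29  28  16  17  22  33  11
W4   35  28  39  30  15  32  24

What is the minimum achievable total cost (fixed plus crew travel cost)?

Open {W1, W2, W4}: assign each demand point to its cheapest open site.
  Z1→W2 15, Z2→W1 25, Z3→W2 10, Z4→W1 17, Z5→W4 15, Z6→W1 11, Z7→W2 10
  crew travel cost 103, fixed 24 → total 127.
Compare {W1, W2}: crew travel cost 112 + fixed 16 = 128.
Compare {W1, W2, W3}: crew travel cost 110 + fixed 22 = 132.
Compare {W1, W2, W3, W4}: crew travel cost 103 + fixed 30 = 133.
All other subsets cost ≥ 128. Minimum total cost: 127.

127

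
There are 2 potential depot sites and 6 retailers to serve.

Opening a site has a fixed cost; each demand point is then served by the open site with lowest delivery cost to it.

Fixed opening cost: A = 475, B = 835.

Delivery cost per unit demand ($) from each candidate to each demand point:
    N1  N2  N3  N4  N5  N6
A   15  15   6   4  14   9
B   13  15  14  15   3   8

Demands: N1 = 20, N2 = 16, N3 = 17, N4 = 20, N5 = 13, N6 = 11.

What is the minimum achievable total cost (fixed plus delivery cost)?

Open {A}: assign each demand point to its cheapest open site.
  N1→A 20×15=300, N2→A 16×15=240, N3→A 17×6=102, N4→A 20×4=80, N5→A 13×14=182, N6→A 11×9=99
  delivery cost 1003, fixed 475 → total 1478.
Compare {B}: delivery cost 1165 + fixed 835 = 2000.
Compare {A, B}: delivery cost 809 + fixed 1310 = 2119.

1478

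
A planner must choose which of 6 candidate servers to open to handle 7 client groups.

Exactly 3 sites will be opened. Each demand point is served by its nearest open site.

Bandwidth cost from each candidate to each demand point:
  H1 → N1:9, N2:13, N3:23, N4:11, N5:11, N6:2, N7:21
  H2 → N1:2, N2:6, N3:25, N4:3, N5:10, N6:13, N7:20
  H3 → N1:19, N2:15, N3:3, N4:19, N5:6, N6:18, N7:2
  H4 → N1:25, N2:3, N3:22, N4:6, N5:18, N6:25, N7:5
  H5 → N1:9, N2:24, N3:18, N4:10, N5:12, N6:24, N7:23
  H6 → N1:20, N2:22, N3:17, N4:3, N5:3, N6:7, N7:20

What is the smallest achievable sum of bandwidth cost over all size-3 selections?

Open {H1, H2, H3}.
  N1→H2 2, N2→H2 6, N3→H3 3, N4→H2 3, N5→H3 6, N6→H1 2, N7→H3 2  ⇒ total 24.
Compare {H2, H3, H6}: total 26.
Compare {H1, H3, H4}: total 31.
No size-3 selection does better; minimum is 24.

24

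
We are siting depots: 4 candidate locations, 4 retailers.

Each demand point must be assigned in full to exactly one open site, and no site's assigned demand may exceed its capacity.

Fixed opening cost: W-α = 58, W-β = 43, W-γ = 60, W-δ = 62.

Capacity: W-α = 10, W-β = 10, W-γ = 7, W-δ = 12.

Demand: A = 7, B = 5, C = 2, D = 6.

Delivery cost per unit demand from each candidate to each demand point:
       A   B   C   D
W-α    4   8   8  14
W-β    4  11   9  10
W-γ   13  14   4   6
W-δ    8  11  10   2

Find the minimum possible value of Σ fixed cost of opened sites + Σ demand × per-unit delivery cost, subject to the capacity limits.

218

Open {W-β, W-δ}; cheapest assignment that respects the capacities:
  W-β (cap 10, load 9): A, C — cost 7×4 + 2×9 = 46
  W-δ (cap 12, load 11): B, D — cost 5×11 + 6×2 = 67
  Shipping 113, fixed 105 → total 218.
  Any other capacity-feasible assignment to {W-β, W-δ} ships for at least 113.
Compare {W-α, W-δ}: its best feasible assignment gives total 231.
Compare {W-α, W-β, W-δ}: its best feasible assignment gives total 259.
Every other set of open sites that can feasibly serve all demand totals ≥ 231 even under its best assignment. Minimum: 218.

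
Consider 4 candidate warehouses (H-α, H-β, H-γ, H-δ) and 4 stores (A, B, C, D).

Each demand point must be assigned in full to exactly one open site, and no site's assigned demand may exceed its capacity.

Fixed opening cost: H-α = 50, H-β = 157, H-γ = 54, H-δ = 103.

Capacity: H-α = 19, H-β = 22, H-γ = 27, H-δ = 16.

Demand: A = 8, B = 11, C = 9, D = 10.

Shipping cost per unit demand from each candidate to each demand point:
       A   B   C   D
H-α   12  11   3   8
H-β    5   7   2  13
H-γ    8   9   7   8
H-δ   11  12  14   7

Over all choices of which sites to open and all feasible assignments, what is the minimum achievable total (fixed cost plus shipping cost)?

Open {H-α, H-γ}; cheapest assignment that respects the capacities:
  H-α (cap 19, load 19): C, D — cost 9×3 + 10×8 = 107
  H-γ (cap 27, load 19): A, B — cost 8×8 + 11×9 = 163
  Shipping 270, fixed 104 → total 374.
  Any other capacity-feasible assignment to {H-α, H-γ} ships for at least 270.
Compare {H-α, H-β}: its best feasible assignment gives total 431.
Compare {H-β, H-γ}: its best feasible assignment gives total 448.
Every other set of open sites that can feasibly serve all demand totals ≥ 431 even under its best assignment. Minimum: 374.

374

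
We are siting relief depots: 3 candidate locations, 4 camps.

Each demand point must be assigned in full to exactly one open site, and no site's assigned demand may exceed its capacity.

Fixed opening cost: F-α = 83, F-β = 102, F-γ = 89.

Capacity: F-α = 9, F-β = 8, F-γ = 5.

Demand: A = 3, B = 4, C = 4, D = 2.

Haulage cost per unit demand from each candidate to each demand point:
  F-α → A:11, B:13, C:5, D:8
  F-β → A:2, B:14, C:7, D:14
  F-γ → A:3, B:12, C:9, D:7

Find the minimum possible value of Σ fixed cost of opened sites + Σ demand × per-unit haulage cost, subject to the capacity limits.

267

Open {F-α, F-γ}; cheapest assignment that respects the capacities:
  F-α (cap 9, load 8): B, C — cost 4×13 + 4×5 = 72
  F-γ (cap 5, load 5): A, D — cost 3×3 + 2×7 = 23
  Shipping 95, fixed 172 → total 267.
  Any other capacity-feasible assignment to {F-α, F-γ} ships for at least 95.
Compare {F-α, F-β}: its best feasible assignment gives total 283.
Compare {F-β, F-γ}: its best feasible assignment gives total 298.
Every other set of open sites that can feasibly serve all demand totals ≥ 283 even under its best assignment. Minimum: 267.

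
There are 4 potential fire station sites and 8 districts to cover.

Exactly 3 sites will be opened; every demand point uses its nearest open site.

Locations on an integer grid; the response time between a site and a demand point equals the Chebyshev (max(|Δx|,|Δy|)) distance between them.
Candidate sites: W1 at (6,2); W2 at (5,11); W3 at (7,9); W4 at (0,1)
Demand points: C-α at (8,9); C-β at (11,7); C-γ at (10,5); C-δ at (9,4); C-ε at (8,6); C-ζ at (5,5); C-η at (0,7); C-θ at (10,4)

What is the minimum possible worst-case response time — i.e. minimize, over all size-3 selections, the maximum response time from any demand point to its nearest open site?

Open {W1, W2, W3}.
  Farthest demand point is C-η at response time 5 (to W2); all others are ≤ 5.
With {W1, W2, W4} the worst case is 5.
With {W2, W3, W4} the worst case is 5.
No size-3 selection achieves below 5.

5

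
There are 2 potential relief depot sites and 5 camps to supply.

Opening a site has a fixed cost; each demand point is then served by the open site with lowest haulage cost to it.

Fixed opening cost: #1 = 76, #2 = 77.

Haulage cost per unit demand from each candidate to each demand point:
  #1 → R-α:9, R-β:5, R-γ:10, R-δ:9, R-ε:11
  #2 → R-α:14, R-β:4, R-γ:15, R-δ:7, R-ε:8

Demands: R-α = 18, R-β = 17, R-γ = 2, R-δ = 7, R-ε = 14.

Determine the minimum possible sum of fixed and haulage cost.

560

Open {#1}: assign each demand point to its cheapest open site.
  R-α→#1 18×9=162, R-β→#1 17×5=85, R-γ→#1 2×10=20, R-δ→#1 7×9=63, R-ε→#1 14×11=154
  haulage cost 484, fixed 76 → total 560.
Compare {#1, #2}: haulage cost 411 + fixed 153 = 564.
Compare {#2}: haulage cost 511 + fixed 77 = 588.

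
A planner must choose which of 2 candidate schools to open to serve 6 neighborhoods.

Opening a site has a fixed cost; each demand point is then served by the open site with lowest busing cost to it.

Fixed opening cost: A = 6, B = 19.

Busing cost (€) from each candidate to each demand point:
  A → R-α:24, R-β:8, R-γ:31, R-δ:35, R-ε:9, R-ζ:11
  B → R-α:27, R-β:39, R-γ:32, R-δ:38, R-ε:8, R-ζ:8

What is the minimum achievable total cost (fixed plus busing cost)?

Open {A}: assign each demand point to its cheapest open site.
  R-α→A 24, R-β→A 8, R-γ→A 31, R-δ→A 35, R-ε→A 9, R-ζ→A 11
  busing cost 118, fixed 6 → total 124.
Compare {A, B}: busing cost 114 + fixed 25 = 139.
Compare {B}: busing cost 152 + fixed 19 = 171.

124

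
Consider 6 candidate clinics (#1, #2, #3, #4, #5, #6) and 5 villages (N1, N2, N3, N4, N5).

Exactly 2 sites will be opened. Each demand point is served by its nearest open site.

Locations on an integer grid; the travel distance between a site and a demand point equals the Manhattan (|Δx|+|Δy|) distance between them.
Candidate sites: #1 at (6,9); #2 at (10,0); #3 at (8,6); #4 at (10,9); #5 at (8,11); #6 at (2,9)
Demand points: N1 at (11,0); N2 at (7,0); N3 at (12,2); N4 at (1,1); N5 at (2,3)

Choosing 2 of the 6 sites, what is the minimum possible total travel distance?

Open {#2, #6}.
  N1→#2 1, N2→#2 3, N3→#2 4, N4→#6 9, N5→#6 6  ⇒ total 23.
Compare {#2, #3}: total 27.
Compare {#1, #2}: total 28.
No size-2 selection does better; minimum is 23.

23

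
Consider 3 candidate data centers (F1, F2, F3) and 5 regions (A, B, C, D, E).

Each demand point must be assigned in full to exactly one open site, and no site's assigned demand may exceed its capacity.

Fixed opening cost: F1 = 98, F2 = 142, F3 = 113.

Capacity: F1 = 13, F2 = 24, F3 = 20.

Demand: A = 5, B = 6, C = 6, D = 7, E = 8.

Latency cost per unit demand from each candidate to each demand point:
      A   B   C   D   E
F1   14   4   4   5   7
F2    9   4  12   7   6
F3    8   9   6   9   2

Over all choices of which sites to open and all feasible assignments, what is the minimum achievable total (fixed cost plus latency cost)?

362

Open {F1, F3}; cheapest assignment that respects the capacities:
  F1 (cap 13, load 13): B, D — cost 6×4 + 7×5 = 59
  F3 (cap 20, load 19): A, C, E — cost 5×8 + 6×6 + 8×2 = 92
  Shipping 151, fixed 211 → total 362.
  Any other capacity-feasible assignment to {F1, F3} ships for at least 151.
Compare {F1, F2}: its best feasible assignment gives total 416.
Compare {F2, F3}: its best feasible assignment gives total 420.
Every other set of open sites that can feasibly serve all demand totals ≥ 416 even under its best assignment. Minimum: 362.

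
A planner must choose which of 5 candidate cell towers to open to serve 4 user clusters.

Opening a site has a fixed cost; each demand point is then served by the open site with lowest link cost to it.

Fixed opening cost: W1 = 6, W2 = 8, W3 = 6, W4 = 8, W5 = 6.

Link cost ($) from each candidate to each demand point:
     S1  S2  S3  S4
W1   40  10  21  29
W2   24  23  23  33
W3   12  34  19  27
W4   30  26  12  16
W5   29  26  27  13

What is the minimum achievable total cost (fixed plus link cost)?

Open {W1, W3, W4}: assign each demand point to its cheapest open site.
  S1→W3 12, S2→W1 10, S3→W4 12, S4→W4 16
  link cost 50, fixed 20 → total 70.
Compare {W1, W3, W5}: link cost 54 + fixed 18 = 72.
Compare {W1, W3, W4, W5}: link cost 47 + fixed 26 = 73.
Compare {W1, W2, W3, W4}: link cost 50 + fixed 28 = 78.
All other subsets cost ≥ 72. Minimum total cost: 70.

70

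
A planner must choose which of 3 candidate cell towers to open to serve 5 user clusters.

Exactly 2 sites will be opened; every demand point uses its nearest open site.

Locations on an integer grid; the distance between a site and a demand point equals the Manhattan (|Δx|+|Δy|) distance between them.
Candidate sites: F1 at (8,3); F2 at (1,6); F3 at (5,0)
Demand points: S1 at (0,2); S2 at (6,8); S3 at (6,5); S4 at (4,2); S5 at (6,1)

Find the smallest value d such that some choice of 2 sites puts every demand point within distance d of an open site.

Open {F1, F2}.
  Farthest demand point is S2 at distance 7 (to F1); all others are ≤ 7.
With {F1, F3} the worst case is 7.
With {F2, F3} the worst case is 7.
No size-2 selection achieves below 7.

7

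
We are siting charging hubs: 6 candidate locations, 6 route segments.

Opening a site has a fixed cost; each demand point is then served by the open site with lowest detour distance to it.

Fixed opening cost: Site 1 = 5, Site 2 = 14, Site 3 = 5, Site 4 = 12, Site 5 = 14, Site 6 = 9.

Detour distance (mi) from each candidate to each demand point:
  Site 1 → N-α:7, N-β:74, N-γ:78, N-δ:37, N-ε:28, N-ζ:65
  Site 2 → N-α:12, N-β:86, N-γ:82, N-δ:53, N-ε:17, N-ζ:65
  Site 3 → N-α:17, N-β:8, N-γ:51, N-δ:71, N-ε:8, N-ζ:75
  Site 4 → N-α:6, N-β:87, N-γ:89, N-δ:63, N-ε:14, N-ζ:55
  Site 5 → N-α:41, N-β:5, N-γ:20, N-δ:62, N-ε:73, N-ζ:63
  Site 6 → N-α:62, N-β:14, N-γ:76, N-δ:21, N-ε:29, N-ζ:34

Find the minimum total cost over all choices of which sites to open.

128

Open {Site 1, Site 3, Site 5, Site 6}: assign each demand point to its cheapest open site.
  N-α→Site 1 7, N-β→Site 5 5, N-γ→Site 5 20, N-δ→Site 6 21, N-ε→Site 3 8, N-ζ→Site 6 34
  detour distance 95, fixed 33 → total 128.
Compare {Site 3, Site 5, Site 6}: detour distance 105 + fixed 28 = 133.
Compare {Site 3, Site 4, Site 5, Site 6}: detour distance 94 + fixed 40 = 134.
Compare {Site 4, Site 5, Site 6}: detour distance 100 + fixed 35 = 135.
All other subsets cost ≥ 133. Minimum total cost: 128.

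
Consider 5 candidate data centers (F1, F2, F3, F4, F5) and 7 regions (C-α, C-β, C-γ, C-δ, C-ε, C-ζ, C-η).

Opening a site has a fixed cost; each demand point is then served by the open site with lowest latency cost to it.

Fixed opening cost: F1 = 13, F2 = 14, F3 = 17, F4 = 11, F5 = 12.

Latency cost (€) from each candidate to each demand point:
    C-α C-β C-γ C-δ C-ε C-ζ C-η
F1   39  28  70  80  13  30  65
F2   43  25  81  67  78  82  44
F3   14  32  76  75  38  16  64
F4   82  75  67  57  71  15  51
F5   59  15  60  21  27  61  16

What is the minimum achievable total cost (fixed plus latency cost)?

197

Open {F1, F3, F5}: assign each demand point to its cheapest open site.
  C-α→F3 14, C-β→F5 15, C-γ→F5 60, C-δ→F5 21, C-ε→F1 13, C-ζ→F3 16, C-η→F5 16
  latency cost 155, fixed 42 → total 197.
Compare {F3, F5}: latency cost 169 + fixed 29 = 198.
Compare {F1, F3, F4, F5}: latency cost 154 + fixed 53 = 207.
Compare {F3, F4, F5}: latency cost 168 + fixed 40 = 208.
All other subsets cost ≥ 198. Minimum total cost: 197.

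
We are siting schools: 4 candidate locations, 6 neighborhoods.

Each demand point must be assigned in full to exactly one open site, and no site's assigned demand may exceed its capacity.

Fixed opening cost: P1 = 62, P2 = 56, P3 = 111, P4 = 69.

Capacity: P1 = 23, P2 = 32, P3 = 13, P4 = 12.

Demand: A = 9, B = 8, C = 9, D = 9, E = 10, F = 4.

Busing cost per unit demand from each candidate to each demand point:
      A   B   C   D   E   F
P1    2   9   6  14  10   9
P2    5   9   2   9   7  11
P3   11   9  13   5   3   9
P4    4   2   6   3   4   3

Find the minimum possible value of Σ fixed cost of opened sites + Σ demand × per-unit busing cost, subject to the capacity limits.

Open {P1, P2, P4}; cheapest assignment that respects the capacities:
  P1 (cap 23, load 9): A — cost 9×2 = 18
  P2 (cap 32, load 28): C, D, E — cost 9×2 + 9×9 + 10×7 = 169
  P4 (cap 12, load 12): B, F — cost 8×2 + 4×3 = 28
  Shipping 215, fixed 187 → total 402.
  Any other capacity-feasible assignment to {P1, P2, P4} ships for at least 215.
Compare {P1, P2}: its best feasible assignment gives total 413.
Compare {P2, P3, P4}: its best feasible assignment gives total 438.
Every other set of open sites that can feasibly serve all demand totals ≥ 413 even under its best assignment. Minimum: 402.

402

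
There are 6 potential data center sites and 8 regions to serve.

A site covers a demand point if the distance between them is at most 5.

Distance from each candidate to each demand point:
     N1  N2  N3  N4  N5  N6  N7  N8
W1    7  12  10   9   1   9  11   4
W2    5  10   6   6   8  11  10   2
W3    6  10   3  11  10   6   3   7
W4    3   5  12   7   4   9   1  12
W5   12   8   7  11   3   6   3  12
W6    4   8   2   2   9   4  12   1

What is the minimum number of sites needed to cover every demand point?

Coverage sets (demand points within 5 of each site):
  W1: {N5, N8}
  W2: {N1, N8}
  W3: {N3, N7}
  W4: {N1, N2, N5, N7}
  W5: {N5, N7}
  W6: {N1, N3, N4, N6, N8}
No single site covers all 8 demand points.
But {W4, W6} covers everything, so the minimum is 2.

2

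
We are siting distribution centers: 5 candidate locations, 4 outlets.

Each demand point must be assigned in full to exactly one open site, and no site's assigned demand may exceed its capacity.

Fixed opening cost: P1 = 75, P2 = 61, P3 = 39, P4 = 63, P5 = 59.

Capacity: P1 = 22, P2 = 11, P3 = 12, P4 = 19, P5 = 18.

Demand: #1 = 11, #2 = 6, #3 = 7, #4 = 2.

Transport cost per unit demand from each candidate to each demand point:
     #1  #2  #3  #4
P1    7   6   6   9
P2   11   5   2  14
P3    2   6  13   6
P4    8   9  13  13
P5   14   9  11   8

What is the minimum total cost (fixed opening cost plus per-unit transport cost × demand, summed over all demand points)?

Open {P1, P3}; cheapest assignment that respects the capacities:
  P1 (cap 22, load 15): #2, #3, #4 — cost 6×6 + 7×6 + 2×9 = 96
  P3 (cap 12, load 11): #1 — cost 11×2 = 22
  Shipping 118, fixed 114 → total 232.
  Any other capacity-feasible assignment to {P1, P3} ships for at least 118.
Compare {P1, P2, P3}: its best feasible assignment gives total 265.
Compare {P2, P3, P5}: its best feasible assignment gives total 265.
Every other set of open sites that can feasibly serve all demand totals ≥ 265 even under its best assignment. Minimum: 232.

232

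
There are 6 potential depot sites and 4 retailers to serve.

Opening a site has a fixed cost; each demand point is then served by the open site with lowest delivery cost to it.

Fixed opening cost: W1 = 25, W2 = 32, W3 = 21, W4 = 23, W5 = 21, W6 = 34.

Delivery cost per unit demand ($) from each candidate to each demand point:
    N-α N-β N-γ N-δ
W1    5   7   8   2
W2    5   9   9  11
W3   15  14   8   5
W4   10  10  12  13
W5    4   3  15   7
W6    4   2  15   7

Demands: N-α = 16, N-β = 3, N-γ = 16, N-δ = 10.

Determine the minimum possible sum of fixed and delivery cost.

Open {W1, W5}: assign each demand point to its cheapest open site.
  N-α→W5 16×4=64, N-β→W5 3×3=9, N-γ→W1 16×8=128, N-δ→W1 10×2=20
  delivery cost 221, fixed 46 → total 267.
Compare {W1}: delivery cost 249 + fixed 25 = 274.
Compare {W1, W6}: delivery cost 218 + fixed 59 = 277.
Compare {W1, W3, W5}: delivery cost 221 + fixed 67 = 288.
All other subsets cost ≥ 274. Minimum total cost: 267.

267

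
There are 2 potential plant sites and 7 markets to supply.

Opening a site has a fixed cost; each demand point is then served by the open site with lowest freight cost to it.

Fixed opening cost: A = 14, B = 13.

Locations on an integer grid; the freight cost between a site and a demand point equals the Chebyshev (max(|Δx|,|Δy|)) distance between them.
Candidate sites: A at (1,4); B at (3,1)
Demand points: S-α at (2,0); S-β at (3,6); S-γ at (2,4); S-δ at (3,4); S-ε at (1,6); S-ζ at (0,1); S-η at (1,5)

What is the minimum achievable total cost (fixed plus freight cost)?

29

Open {A}: assign each demand point to its cheapest open site.
  S-α→A 4, S-β→A 2, S-γ→A 1, S-δ→A 2, S-ε→A 2, S-ζ→A 3, S-η→A 1
  freight cost 15, fixed 14 → total 29.
Compare {B}: freight cost 24 + fixed 13 = 37.
Compare {A, B}: freight cost 12 + fixed 27 = 39.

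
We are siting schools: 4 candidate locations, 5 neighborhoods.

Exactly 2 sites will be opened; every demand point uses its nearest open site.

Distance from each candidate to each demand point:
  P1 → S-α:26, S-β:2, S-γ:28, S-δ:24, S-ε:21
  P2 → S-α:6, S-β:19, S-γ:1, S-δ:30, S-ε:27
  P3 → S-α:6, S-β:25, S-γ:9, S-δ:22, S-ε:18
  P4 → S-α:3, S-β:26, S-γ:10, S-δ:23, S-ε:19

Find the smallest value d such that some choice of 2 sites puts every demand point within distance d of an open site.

22

Open {P1, P3}.
  Farthest demand point is S-δ at distance 22 (to P3); all others are ≤ 22.
With {P2, P3} the worst case is 22.
With {P1, P4} the worst case is 23.
No size-2 selection achieves below 22.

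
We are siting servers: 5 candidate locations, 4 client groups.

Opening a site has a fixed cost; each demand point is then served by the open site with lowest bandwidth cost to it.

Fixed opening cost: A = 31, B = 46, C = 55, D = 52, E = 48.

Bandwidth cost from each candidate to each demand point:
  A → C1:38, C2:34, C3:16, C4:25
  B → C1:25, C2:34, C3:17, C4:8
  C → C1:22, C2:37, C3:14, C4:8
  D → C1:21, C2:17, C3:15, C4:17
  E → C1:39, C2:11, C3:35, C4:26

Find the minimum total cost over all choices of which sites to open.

122

Open {D}: assign each demand point to its cheapest open site.
  C1→D 21, C2→D 17, C3→D 15, C4→D 17
  bandwidth cost 70, fixed 52 → total 122.
Compare {B}: bandwidth cost 84 + fixed 46 = 130.
Compare {C}: bandwidth cost 81 + fixed 55 = 136.
Compare {A}: bandwidth cost 113 + fixed 31 = 144.
All other subsets cost ≥ 130. Minimum total cost: 122.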